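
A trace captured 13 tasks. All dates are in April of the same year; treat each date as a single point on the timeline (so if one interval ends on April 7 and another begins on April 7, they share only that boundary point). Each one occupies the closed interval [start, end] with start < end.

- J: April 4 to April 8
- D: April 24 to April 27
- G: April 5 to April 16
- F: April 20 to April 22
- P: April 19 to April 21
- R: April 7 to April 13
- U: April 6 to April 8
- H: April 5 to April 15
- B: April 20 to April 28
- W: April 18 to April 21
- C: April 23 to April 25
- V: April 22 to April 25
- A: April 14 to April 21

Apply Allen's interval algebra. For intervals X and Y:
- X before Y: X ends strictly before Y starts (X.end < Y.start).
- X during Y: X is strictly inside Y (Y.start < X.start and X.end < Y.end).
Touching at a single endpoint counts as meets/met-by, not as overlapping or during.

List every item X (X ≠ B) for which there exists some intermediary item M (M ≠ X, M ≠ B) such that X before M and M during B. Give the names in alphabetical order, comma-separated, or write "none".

Target B = [April 20, April 28].
Intermediaries M with M during B: C, D, V.
Via C — items with X before C: A, F, G, H, J, P, R, U, W.
Via D — items with X before D: A, F, G, H, J, P, R, U, W.
Via V — items with X before V: A, G, H, J, P, R, U, W.
Union: A, F, G, H, J, P, R, U, W.

A, F, G, H, J, P, R, U, W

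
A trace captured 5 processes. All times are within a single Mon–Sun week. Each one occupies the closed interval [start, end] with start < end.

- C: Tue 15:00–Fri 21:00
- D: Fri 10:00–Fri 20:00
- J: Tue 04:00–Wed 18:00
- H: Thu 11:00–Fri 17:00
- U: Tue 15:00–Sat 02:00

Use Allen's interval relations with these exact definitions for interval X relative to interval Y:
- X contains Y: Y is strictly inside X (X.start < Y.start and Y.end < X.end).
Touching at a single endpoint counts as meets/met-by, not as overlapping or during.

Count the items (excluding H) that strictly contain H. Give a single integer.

2

Target H = [Thu 11:00, Fri 17:00].
C [Tue 15:00, Fri 21:00] → contains → counts.
D [Fri 10:00, Fri 20:00] → overlapped-by → no.
J [Tue 04:00, Wed 18:00] → before → no.
U [Tue 15:00, Sat 02:00] → contains → counts.
Total: 2.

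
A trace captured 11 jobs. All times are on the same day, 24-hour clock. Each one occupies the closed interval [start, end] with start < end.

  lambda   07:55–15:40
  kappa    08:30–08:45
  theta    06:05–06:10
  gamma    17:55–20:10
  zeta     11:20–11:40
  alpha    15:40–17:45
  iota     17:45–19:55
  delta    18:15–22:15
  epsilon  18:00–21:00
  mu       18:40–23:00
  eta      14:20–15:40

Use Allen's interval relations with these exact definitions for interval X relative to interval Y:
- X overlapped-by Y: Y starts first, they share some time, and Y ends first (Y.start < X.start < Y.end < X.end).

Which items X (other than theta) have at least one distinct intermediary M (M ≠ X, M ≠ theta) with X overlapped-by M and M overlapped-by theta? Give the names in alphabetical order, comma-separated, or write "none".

none

Target theta = [06:05, 06:10].
Intermediaries M with M overlapped-by theta: none.
Union: none.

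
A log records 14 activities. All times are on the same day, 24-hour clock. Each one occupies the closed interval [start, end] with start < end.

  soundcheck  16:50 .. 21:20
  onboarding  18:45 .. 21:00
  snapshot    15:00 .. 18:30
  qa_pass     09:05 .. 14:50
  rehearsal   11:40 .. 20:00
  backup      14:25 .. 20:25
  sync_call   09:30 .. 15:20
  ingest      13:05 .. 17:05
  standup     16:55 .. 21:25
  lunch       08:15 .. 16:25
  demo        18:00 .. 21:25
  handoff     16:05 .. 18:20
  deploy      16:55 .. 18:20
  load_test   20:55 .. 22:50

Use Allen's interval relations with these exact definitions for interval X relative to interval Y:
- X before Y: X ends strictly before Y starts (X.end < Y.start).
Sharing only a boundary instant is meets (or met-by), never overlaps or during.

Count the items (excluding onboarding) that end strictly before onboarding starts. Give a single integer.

7

Target onboarding = [18:45, 21:00].
backup [14:25, 20:25] → overlaps → no.
demo [18:00, 21:25] → contains → no.
deploy [16:55, 18:20] → before → counts.
handoff [16:05, 18:20] → before → counts.
ingest [13:05, 17:05] → before → counts.
load_test [20:55, 22:50] → overlapped-by → no.
lunch [08:15, 16:25] → before → counts.
qa_pass [09:05, 14:50] → before → counts.
rehearsal [11:40, 20:00] → overlaps → no.
snapshot [15:00, 18:30] → before → counts.
soundcheck [16:50, 21:20] → contains → no.
standup [16:55, 21:25] → contains → no.
sync_call [09:30, 15:20] → before → counts.
Total: 7.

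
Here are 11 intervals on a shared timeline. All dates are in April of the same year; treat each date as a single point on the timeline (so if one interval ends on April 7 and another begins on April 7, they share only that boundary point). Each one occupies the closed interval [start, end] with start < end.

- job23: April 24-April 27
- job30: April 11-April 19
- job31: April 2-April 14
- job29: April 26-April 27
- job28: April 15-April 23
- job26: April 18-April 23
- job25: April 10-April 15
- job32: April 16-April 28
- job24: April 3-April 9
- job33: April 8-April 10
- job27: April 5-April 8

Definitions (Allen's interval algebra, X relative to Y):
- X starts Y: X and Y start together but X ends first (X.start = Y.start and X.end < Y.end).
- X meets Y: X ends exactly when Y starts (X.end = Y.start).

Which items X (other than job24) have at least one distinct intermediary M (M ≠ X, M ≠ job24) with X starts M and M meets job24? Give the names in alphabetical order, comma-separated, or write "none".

none

Target job24 = [April 3, April 9].
Intermediaries M with M meets job24: none.
Union: none.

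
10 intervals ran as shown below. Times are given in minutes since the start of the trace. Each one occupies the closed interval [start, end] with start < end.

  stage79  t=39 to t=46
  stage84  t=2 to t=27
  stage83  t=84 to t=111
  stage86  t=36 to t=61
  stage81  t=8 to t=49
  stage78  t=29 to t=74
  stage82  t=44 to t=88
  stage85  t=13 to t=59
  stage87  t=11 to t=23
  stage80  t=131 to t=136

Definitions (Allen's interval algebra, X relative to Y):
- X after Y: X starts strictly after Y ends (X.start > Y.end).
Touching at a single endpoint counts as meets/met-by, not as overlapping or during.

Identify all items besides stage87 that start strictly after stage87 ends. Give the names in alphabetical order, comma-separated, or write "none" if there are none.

Target stage87 = [t=11, t=23].
stage78 [t=29, t=74] → after → yes.
stage79 [t=39, t=46] → after → yes.
stage80 [t=131, t=136] → after → yes.
stage81 [t=8, t=49] → contains → no.
stage82 [t=44, t=88] → after → yes.
stage83 [t=84, t=111] → after → yes.
stage84 [t=2, t=27] → contains → no.
stage85 [t=13, t=59] → overlapped-by → no.
stage86 [t=36, t=61] → after → yes.
Result: stage78, stage79, stage80, stage82, stage83, stage86.

stage78, stage79, stage80, stage82, stage83, stage86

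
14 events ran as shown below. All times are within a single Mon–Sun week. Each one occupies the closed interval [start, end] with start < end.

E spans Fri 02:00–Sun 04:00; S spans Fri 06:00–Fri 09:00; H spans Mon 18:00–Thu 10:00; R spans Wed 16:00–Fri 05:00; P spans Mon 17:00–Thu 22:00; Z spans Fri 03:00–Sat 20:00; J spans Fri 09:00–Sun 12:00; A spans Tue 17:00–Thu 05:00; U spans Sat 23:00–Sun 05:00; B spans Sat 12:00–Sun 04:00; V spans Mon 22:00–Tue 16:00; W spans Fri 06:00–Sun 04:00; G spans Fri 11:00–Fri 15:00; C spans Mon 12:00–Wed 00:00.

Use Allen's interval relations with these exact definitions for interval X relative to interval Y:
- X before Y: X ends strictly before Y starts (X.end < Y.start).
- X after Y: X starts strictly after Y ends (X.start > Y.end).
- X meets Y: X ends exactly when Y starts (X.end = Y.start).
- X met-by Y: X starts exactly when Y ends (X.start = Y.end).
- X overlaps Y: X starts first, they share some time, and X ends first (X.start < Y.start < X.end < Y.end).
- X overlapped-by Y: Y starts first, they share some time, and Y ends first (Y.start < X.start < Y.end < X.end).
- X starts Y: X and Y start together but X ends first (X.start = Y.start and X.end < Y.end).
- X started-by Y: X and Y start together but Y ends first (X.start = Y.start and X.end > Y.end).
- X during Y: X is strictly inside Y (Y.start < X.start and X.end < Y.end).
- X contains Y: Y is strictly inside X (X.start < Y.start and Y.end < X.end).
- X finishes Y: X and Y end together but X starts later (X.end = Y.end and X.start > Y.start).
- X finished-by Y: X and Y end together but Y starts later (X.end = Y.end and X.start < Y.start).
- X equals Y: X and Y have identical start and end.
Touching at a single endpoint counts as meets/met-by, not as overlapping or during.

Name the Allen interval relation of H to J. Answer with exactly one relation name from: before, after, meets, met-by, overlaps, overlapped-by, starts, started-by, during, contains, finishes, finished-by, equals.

before

H = [Mon 18:00, Thu 10:00]; J = [Fri 09:00, Sun 12:00].
Compare endpoints: H.start < J.start, H.start < J.end, H.end < J.start, H.end < J.end.
That pattern is 'before'.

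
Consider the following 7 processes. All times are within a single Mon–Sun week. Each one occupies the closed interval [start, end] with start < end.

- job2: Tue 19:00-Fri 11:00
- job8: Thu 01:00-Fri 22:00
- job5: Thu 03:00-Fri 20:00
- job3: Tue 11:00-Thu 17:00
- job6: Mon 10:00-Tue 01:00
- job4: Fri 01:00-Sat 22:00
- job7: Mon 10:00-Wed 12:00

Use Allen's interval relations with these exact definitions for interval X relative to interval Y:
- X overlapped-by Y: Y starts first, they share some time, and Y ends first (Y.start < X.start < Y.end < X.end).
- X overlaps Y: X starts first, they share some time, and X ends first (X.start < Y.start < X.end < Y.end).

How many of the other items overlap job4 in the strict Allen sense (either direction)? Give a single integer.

3

Target job4 = [Fri 01:00, Sat 22:00].
job2 [Tue 19:00, Fri 11:00] → overlaps → counts.
job3 [Tue 11:00, Thu 17:00] → before → no.
job5 [Thu 03:00, Fri 20:00] → overlaps → counts.
job6 [Mon 10:00, Tue 01:00] → before → no.
job7 [Mon 10:00, Wed 12:00] → before → no.
job8 [Thu 01:00, Fri 22:00] → overlaps → counts.
Total: 3.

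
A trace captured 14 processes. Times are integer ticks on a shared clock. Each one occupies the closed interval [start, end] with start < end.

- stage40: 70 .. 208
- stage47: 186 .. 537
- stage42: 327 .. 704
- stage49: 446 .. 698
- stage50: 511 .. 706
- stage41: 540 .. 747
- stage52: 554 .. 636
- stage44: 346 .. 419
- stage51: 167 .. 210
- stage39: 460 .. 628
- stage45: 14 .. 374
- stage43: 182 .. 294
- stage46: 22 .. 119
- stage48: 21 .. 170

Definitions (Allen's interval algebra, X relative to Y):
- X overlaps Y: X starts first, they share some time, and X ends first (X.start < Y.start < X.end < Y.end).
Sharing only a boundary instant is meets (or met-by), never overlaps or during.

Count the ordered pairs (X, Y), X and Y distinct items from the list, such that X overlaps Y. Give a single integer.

Checking all 182 ordered pairs for relation 'overlaps'; matching pairs in alphabetical order:
(stage39, stage41): stage39 overlaps stage41 ✓
(stage39, stage50): stage39 overlaps stage50 ✓
(stage39, stage52): stage39 overlaps stage52 ✓
(stage40, stage43): stage40 overlaps stage43 ✓
(stage40, stage47): stage40 overlaps stage47 ✓
(stage40, stage51): stage40 overlaps stage51 ✓
(stage42, stage41): stage42 overlaps stage41 ✓
(stage42, stage50): stage42 overlaps stage50 ✓
(stage43, stage47): stage43 overlaps stage47 ✓
(stage45, stage42): stage45 overlaps stage42 ✓
(stage45, stage44): stage45 overlaps stage44 ✓
(stage45, stage47): stage45 overlaps stage47 ✓
(stage46, stage40): stage46 overlaps stage40 ✓
(stage47, stage39): stage47 overlaps stage39 ✓
(stage47, stage42): stage47 overlaps stage42 ✓
(stage47, stage49): stage47 overlaps stage49 ✓
(stage47, stage50): stage47 overlaps stage50 ✓
(stage48, stage40): stage48 overlaps stage40 ✓
(stage48, stage51): stage48 overlaps stage51 ✓
(stage49, stage41): stage49 overlaps stage41 ✓
(stage49, stage50): stage49 overlaps stage50 ✓
(stage50, stage41): stage50 overlaps stage41 ✓
(stage51, stage43): stage51 overlaps stage43 ✓
(stage51, stage47): stage51 overlaps stage47 ✓
Count: 24.

24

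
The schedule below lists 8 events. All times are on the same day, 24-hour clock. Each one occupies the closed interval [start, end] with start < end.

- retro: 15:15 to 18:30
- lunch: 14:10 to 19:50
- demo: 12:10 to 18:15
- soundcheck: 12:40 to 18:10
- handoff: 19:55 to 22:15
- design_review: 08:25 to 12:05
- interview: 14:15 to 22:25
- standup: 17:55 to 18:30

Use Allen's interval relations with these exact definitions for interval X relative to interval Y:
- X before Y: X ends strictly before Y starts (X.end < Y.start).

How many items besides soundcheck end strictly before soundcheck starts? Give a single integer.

1

Target soundcheck = [12:40, 18:10].
demo [12:10, 18:15] → contains → no.
design_review [08:25, 12:05] → before → counts.
handoff [19:55, 22:15] → after → no.
interview [14:15, 22:25] → overlapped-by → no.
lunch [14:10, 19:50] → overlapped-by → no.
retro [15:15, 18:30] → overlapped-by → no.
standup [17:55, 18:30] → overlapped-by → no.
Total: 1.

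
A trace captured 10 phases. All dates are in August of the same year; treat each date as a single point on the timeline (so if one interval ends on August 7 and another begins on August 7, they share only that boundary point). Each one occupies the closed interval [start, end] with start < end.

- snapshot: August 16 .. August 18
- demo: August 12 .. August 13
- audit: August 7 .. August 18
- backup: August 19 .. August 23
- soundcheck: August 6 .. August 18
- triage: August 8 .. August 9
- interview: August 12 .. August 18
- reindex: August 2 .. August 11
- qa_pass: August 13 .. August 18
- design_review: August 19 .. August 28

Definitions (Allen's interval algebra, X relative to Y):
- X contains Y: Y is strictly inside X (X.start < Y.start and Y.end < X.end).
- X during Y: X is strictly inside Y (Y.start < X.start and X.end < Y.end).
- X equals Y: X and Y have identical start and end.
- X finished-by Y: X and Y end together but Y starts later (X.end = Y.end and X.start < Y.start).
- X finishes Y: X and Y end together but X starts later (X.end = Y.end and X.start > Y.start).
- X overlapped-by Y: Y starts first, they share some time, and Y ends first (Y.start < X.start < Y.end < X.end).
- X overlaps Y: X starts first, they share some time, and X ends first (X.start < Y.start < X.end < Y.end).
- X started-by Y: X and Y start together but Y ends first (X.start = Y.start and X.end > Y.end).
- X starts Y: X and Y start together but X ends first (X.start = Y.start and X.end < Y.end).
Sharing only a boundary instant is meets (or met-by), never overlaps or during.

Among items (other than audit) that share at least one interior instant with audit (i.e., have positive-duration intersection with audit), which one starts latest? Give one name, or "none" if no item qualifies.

snapshot

Target audit = [August 7, August 18].
backup [August 19, August 23] → after → excluded.
demo [August 12, August 13] → during → candidate.
design_review [August 19, August 28] → after → excluded.
interview [August 12, August 18] → finishes → candidate.
qa_pass [August 13, August 18] → finishes → candidate.
reindex [August 2, August 11] → overlaps → candidate.
snapshot [August 16, August 18] → finishes → candidate.
soundcheck [August 6, August 18] → finished-by → candidate.
triage [August 8, August 9] → during → candidate.
Among candidates, latest start is August 16 → snapshot.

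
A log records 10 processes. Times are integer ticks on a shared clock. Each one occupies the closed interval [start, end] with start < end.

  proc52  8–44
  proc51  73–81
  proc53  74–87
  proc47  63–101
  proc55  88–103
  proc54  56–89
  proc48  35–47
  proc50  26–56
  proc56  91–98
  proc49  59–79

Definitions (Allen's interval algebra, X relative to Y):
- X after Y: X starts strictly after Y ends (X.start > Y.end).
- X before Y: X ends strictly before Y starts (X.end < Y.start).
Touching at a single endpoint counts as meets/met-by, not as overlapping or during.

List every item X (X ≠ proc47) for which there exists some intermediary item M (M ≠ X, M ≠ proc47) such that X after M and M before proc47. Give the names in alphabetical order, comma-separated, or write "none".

proc49, proc51, proc53, proc54, proc55, proc56

Target proc47 = [63, 101].
Intermediaries M with M before proc47: proc48, proc50, proc52.
Via proc48 — items with X after proc48: proc49, proc51, proc53, proc54, proc55, proc56.
Via proc50 — items with X after proc50: proc49, proc51, proc53, proc55, proc56.
Via proc52 — items with X after proc52: proc49, proc51, proc53, proc54, proc55, proc56.
Union: proc49, proc51, proc53, proc54, proc55, proc56.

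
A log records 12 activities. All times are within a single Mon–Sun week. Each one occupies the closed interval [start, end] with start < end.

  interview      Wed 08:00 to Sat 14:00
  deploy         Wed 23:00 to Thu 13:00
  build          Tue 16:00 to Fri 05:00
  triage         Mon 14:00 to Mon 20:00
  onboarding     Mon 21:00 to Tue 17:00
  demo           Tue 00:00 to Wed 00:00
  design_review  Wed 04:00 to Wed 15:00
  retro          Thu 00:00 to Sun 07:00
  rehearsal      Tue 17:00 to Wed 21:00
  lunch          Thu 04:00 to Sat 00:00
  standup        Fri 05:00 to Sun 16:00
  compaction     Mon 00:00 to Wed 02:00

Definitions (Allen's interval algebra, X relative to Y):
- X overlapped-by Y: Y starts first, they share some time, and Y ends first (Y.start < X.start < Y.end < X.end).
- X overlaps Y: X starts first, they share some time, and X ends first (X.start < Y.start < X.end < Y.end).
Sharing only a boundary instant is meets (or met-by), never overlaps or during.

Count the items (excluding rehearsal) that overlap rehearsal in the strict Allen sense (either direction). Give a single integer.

3

Target rehearsal = [Tue 17:00, Wed 21:00].
build [Tue 16:00, Fri 05:00] → contains → no.
compaction [Mon 00:00, Wed 02:00] → overlaps → counts.
demo [Tue 00:00, Wed 00:00] → overlaps → counts.
deploy [Wed 23:00, Thu 13:00] → after → no.
design_review [Wed 04:00, Wed 15:00] → during → no.
interview [Wed 08:00, Sat 14:00] → overlapped-by → counts.
lunch [Thu 04:00, Sat 00:00] → after → no.
onboarding [Mon 21:00, Tue 17:00] → meets → no.
retro [Thu 00:00, Sun 07:00] → after → no.
standup [Fri 05:00, Sun 16:00] → after → no.
triage [Mon 14:00, Mon 20:00] → before → no.
Total: 3.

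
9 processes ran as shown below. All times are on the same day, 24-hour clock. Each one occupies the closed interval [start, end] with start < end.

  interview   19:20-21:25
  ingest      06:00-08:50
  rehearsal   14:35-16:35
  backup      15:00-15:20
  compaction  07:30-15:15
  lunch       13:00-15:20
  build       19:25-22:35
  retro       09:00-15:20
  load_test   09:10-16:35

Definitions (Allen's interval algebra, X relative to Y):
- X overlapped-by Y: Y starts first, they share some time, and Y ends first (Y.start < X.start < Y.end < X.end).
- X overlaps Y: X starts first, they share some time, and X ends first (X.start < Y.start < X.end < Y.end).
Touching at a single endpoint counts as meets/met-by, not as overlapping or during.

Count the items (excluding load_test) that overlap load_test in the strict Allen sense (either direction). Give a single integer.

2

Target load_test = [09:10, 16:35].
backup [15:00, 15:20] → during → no.
build [19:25, 22:35] → after → no.
compaction [07:30, 15:15] → overlaps → counts.
ingest [06:00, 08:50] → before → no.
interview [19:20, 21:25] → after → no.
lunch [13:00, 15:20] → during → no.
rehearsal [14:35, 16:35] → finishes → no.
retro [09:00, 15:20] → overlaps → counts.
Total: 2.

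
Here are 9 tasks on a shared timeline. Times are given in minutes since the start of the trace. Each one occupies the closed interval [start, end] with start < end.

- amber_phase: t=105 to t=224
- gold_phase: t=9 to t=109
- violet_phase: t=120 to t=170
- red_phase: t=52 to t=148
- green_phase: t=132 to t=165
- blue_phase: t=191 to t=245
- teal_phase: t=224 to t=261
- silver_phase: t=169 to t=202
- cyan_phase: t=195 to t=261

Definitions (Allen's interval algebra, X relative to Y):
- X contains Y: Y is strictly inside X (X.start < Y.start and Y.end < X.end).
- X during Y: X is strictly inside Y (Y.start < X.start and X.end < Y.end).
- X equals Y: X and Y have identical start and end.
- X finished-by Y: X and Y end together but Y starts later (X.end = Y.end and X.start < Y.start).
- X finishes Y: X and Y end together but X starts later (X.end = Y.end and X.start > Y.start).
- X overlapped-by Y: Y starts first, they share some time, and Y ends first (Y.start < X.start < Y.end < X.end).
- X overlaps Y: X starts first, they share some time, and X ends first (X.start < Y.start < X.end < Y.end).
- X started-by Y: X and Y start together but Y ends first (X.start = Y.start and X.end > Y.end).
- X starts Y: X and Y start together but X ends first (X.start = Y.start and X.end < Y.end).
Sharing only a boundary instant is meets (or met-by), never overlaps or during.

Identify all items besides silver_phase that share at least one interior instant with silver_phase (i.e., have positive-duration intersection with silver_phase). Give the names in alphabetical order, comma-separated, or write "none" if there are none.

Target silver_phase = [t=169, t=202].
amber_phase [t=105, t=224] → contains → yes.
blue_phase [t=191, t=245] → overlapped-by → yes.
cyan_phase [t=195, t=261] → overlapped-by → yes.
gold_phase [t=9, t=109] → before → no.
green_phase [t=132, t=165] → before → no.
red_phase [t=52, t=148] → before → no.
teal_phase [t=224, t=261] → after → no.
violet_phase [t=120, t=170] → overlaps → yes.
Result: amber_phase, blue_phase, cyan_phase, violet_phase.

amber_phase, blue_phase, cyan_phase, violet_phase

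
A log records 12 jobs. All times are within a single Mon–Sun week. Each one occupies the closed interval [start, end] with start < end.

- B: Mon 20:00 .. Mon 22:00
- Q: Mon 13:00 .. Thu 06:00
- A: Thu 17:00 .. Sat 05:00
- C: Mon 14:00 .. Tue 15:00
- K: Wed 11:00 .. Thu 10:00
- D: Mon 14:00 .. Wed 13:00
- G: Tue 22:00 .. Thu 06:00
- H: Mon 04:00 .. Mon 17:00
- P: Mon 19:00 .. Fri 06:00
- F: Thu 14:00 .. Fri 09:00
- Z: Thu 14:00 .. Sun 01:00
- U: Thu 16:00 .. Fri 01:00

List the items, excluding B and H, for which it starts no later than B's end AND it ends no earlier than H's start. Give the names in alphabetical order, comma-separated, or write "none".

C, D, P, Q

Conditions: its start is no later than B's end (X.start <= Mon 22:00) AND its end is no earlier than H's start (X.end >= Mon 04:00).
A: start Thu 17:00 <= Mon 22:00? ✗; end Sat 05:00 >= Mon 04:00? ✓ → no.
C: start Mon 14:00 <= Mon 22:00? ✓; end Tue 15:00 >= Mon 04:00? ✓ → yes.
D: start Mon 14:00 <= Mon 22:00? ✓; end Wed 13:00 >= Mon 04:00? ✓ → yes.
F: start Thu 14:00 <= Mon 22:00? ✗; end Fri 09:00 >= Mon 04:00? ✓ → no.
G: start Tue 22:00 <= Mon 22:00? ✗; end Thu 06:00 >= Mon 04:00? ✓ → no.
K: start Wed 11:00 <= Mon 22:00? ✗; end Thu 10:00 >= Mon 04:00? ✓ → no.
P: start Mon 19:00 <= Mon 22:00? ✓; end Fri 06:00 >= Mon 04:00? ✓ → yes.
Q: start Mon 13:00 <= Mon 22:00? ✓; end Thu 06:00 >= Mon 04:00? ✓ → yes.
U: start Thu 16:00 <= Mon 22:00? ✗; end Fri 01:00 >= Mon 04:00? ✓ → no.
Z: start Thu 14:00 <= Mon 22:00? ✗; end Sun 01:00 >= Mon 04:00? ✓ → no.
Result: C, D, P, Q.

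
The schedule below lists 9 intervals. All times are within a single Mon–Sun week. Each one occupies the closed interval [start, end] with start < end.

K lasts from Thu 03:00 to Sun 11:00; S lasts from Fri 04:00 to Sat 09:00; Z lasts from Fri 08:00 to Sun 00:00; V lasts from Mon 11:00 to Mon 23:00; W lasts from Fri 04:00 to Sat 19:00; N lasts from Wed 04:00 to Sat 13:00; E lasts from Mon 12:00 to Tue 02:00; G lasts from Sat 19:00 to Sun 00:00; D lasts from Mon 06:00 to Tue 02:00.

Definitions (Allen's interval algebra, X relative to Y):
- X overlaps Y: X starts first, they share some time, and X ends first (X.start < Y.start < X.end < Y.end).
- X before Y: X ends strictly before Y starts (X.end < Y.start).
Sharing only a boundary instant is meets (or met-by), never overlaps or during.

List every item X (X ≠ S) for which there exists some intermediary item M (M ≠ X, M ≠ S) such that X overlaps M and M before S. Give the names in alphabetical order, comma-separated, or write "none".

V

Target S = [Fri 04:00, Sat 09:00].
Intermediaries M with M before S: D, E, V.
Via D — items with X overlaps D: none.
Via E — items with X overlaps E: V.
Via V — items with X overlaps V: none.
Union: V.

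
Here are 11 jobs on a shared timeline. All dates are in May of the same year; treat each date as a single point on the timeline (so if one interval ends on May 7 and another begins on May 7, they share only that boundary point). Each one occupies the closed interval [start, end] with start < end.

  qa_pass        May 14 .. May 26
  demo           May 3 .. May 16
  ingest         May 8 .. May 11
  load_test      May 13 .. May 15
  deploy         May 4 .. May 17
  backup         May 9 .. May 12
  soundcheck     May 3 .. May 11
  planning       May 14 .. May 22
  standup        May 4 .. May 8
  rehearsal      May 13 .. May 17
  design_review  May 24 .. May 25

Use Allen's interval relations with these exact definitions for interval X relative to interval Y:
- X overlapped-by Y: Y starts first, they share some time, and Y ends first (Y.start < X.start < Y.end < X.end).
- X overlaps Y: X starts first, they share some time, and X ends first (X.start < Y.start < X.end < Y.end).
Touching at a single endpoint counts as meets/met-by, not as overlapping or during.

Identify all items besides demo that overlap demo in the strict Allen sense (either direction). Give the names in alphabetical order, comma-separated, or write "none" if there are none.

Target demo = [May 3, May 16].
backup [May 9, May 12] → during → no.
deploy [May 4, May 17] → overlapped-by → yes.
design_review [May 24, May 25] → after → no.
ingest [May 8, May 11] → during → no.
load_test [May 13, May 15] → during → no.
planning [May 14, May 22] → overlapped-by → yes.
qa_pass [May 14, May 26] → overlapped-by → yes.
rehearsal [May 13, May 17] → overlapped-by → yes.
soundcheck [May 3, May 11] → starts → no.
standup [May 4, May 8] → during → no.
Result: deploy, planning, qa_pass, rehearsal.

deploy, planning, qa_pass, rehearsal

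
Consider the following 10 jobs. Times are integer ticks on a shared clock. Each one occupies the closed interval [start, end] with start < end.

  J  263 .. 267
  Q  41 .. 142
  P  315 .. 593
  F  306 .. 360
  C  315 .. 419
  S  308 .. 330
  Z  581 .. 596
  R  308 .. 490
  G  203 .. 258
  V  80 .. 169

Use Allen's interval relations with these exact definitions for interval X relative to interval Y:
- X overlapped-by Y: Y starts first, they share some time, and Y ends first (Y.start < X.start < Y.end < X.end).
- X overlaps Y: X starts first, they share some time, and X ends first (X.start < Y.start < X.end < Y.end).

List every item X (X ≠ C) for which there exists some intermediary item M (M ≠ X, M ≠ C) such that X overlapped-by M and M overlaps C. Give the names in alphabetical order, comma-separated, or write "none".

P, R

Target C = [315, 419].
Intermediaries M with M overlaps C: F, S.
Via F — items with X overlapped-by F: P, R.
Via S — items with X overlapped-by S: P.
Union: P, R.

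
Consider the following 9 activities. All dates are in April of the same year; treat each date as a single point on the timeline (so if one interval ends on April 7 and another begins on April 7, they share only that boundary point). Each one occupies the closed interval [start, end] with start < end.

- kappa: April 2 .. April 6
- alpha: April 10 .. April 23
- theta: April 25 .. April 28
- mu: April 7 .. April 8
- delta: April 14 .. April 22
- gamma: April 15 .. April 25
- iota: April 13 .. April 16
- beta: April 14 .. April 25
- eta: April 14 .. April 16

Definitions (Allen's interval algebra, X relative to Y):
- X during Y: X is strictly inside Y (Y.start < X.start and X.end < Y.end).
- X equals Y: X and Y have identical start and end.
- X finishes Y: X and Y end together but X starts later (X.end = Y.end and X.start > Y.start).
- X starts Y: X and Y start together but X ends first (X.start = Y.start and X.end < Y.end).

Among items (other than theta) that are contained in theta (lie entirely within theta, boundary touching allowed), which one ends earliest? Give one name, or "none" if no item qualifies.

Target theta = [April 25, April 28].
alpha [April 10, April 23] → before → excluded.
beta [April 14, April 25] → meets → excluded.
delta [April 14, April 22] → before → excluded.
eta [April 14, April 16] → before → excluded.
gamma [April 15, April 25] → meets → excluded.
iota [April 13, April 16] → before → excluded.
kappa [April 2, April 6] → before → excluded.
mu [April 7, April 8] → before → excluded.
No candidates → none.

none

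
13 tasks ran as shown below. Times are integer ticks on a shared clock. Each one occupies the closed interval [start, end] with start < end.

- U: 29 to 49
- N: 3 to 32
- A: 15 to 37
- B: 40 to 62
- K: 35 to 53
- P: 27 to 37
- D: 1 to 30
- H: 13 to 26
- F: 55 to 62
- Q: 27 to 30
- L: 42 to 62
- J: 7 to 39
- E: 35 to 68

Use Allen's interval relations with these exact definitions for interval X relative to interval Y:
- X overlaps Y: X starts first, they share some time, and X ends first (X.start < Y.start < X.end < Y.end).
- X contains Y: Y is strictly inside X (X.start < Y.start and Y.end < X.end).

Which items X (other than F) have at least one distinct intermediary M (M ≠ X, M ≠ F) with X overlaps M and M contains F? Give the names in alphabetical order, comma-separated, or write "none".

A, J, P, U

Target F = [55, 62].
Intermediaries M with M contains F: E.
Via E — items with X overlaps E: A, J, P, U.
Union: A, J, P, U.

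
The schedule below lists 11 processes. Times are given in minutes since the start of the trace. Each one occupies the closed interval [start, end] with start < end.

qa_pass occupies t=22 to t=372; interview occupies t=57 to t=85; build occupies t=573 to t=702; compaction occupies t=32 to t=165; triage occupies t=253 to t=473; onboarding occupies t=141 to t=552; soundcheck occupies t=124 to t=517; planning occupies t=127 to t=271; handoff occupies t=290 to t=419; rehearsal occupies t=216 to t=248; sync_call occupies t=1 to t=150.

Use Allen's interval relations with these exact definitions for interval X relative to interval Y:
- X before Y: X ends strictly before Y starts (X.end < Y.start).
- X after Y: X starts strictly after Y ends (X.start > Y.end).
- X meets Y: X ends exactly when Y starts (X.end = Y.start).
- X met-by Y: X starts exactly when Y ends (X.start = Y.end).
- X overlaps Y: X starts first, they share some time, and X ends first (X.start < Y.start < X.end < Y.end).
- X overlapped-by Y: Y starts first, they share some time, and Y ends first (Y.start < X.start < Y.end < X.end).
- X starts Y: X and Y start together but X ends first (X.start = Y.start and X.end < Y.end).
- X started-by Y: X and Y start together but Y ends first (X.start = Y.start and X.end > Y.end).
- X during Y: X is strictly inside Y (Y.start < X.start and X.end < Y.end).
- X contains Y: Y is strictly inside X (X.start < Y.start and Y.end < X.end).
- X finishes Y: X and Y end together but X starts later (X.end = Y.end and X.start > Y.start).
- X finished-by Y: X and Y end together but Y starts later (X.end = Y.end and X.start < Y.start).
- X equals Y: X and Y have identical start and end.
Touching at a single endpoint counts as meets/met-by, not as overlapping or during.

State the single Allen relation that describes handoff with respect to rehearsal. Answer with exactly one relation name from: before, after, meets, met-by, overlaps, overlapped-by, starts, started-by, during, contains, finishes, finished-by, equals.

handoff = [t=290, t=419]; rehearsal = [t=216, t=248].
Compare endpoints: handoff.start > rehearsal.start, handoff.start > rehearsal.end, handoff.end > rehearsal.start, handoff.end > rehearsal.end.
That pattern is 'after'.

after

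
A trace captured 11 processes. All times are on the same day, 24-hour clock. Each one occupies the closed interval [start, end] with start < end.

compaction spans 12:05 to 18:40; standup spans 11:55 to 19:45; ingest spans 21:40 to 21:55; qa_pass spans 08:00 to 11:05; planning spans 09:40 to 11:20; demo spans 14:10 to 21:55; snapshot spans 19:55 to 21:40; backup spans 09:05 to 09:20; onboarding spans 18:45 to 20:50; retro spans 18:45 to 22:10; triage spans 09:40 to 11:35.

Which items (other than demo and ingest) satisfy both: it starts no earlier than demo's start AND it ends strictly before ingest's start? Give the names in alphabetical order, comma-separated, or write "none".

onboarding

Conditions: its start is no earlier than demo's start (X.start >= 14:10) AND its end is strictly before ingest's start (X.end < 21:40).
backup: start 09:05 >= 14:10? ✗; end 09:20 < 21:40? ✓ → no.
compaction: start 12:05 >= 14:10? ✗; end 18:40 < 21:40? ✓ → no.
onboarding: start 18:45 >= 14:10? ✓; end 20:50 < 21:40? ✓ → yes.
planning: start 09:40 >= 14:10? ✗; end 11:20 < 21:40? ✓ → no.
qa_pass: start 08:00 >= 14:10? ✗; end 11:05 < 21:40? ✓ → no.
retro: start 18:45 >= 14:10? ✓; end 22:10 < 21:40? ✗ → no.
snapshot: start 19:55 >= 14:10? ✓; end 21:40 < 21:40? ✗ → no.
standup: start 11:55 >= 14:10? ✗; end 19:45 < 21:40? ✓ → no.
triage: start 09:40 >= 14:10? ✗; end 11:35 < 21:40? ✓ → no.
Result: onboarding.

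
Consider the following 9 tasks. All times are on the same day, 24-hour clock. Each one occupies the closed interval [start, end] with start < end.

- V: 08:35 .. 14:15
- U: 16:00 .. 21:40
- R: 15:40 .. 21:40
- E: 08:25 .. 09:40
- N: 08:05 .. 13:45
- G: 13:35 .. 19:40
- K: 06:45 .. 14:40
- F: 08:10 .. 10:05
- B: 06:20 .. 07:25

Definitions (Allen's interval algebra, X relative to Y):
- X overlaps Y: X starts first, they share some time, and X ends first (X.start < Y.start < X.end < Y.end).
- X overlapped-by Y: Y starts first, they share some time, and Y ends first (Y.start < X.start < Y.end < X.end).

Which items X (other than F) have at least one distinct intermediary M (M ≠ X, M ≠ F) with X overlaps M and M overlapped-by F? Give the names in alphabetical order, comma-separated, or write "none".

Target F = [08:10, 10:05].
Intermediaries M with M overlapped-by F: V.
Via V — items with X overlaps V: E, N.
Union: E, N.

E, N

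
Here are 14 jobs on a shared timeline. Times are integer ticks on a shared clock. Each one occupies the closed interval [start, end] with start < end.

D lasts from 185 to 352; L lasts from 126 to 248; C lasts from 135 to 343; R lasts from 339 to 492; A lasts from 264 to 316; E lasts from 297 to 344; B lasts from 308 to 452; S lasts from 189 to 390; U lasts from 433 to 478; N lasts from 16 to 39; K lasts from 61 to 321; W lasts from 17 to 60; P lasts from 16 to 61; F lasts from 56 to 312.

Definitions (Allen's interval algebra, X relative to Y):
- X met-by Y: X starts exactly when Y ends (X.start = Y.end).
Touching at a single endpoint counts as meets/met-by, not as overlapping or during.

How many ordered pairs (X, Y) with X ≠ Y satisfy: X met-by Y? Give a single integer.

1

Checking all 182 ordered pairs for relation 'met-by'; matching pairs in alphabetical order:
(K, P): K met-by P ✓
Count: 1.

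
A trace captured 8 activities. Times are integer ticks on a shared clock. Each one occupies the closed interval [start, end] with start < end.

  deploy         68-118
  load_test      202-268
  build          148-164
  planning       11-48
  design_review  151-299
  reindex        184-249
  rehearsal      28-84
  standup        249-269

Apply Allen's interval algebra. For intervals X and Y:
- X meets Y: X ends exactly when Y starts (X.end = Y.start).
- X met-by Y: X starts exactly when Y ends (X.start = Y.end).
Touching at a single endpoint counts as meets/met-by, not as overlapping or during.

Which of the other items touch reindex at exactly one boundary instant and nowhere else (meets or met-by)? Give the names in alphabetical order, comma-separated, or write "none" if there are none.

standup

Target reindex = [184, 249].
build [148, 164] → before → no.
deploy [68, 118] → before → no.
design_review [151, 299] → contains → no.
load_test [202, 268] → overlapped-by → no.
planning [11, 48] → before → no.
rehearsal [28, 84] → before → no.
standup [249, 269] → met-by → yes.
Result: standup.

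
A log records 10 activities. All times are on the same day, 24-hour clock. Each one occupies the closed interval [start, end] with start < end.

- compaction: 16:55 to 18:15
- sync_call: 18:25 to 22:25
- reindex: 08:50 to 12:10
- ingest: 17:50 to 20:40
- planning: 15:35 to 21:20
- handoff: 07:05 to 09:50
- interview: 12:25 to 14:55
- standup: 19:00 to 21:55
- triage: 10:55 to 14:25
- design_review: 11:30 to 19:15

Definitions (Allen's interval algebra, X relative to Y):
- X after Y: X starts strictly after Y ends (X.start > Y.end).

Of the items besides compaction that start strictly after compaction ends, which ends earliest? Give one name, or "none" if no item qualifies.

Target compaction = [16:55, 18:15].
design_review [11:30, 19:15] → contains → excluded.
handoff [07:05, 09:50] → before → excluded.
ingest [17:50, 20:40] → overlapped-by → excluded.
interview [12:25, 14:55] → before → excluded.
planning [15:35, 21:20] → contains → excluded.
reindex [08:50, 12:10] → before → excluded.
standup [19:00, 21:55] → after → candidate.
sync_call [18:25, 22:25] → after → candidate.
triage [10:55, 14:25] → before → excluded.
Among candidates, earliest end is 21:55 → standup.

standup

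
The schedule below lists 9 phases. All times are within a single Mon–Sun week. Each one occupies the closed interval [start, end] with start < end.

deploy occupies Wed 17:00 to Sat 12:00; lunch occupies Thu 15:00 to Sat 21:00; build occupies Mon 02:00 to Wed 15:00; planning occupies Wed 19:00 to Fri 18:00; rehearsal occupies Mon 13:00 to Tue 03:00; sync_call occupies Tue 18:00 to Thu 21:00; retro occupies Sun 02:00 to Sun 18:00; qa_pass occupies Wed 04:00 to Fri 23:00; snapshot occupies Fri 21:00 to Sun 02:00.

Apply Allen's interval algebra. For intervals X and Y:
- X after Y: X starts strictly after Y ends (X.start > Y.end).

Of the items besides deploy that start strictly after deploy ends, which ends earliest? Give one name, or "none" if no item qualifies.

Target deploy = [Wed 17:00, Sat 12:00].
build [Mon 02:00, Wed 15:00] → before → excluded.
lunch [Thu 15:00, Sat 21:00] → overlapped-by → excluded.
planning [Wed 19:00, Fri 18:00] → during → excluded.
qa_pass [Wed 04:00, Fri 23:00] → overlaps → excluded.
rehearsal [Mon 13:00, Tue 03:00] → before → excluded.
retro [Sun 02:00, Sun 18:00] → after → candidate.
snapshot [Fri 21:00, Sun 02:00] → overlapped-by → excluded.
sync_call [Tue 18:00, Thu 21:00] → overlaps → excluded.
Among candidates, earliest end is Sun 18:00 → retro.

retro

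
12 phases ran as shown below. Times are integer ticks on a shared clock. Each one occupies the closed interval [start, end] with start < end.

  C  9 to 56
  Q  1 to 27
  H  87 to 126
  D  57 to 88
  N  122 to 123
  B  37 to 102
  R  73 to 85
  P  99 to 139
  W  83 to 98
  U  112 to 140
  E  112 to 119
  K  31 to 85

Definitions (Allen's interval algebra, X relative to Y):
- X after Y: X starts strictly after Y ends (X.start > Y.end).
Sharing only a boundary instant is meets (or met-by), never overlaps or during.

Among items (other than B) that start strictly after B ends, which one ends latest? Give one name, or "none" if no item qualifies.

Target B = [37, 102].
C [9, 56] → overlaps → excluded.
D [57, 88] → during → excluded.
E [112, 119] → after → candidate.
H [87, 126] → overlapped-by → excluded.
K [31, 85] → overlaps → excluded.
N [122, 123] → after → candidate.
P [99, 139] → overlapped-by → excluded.
Q [1, 27] → before → excluded.
R [73, 85] → during → excluded.
U [112, 140] → after → candidate.
W [83, 98] → during → excluded.
Among candidates, latest end is 140 → U.

U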